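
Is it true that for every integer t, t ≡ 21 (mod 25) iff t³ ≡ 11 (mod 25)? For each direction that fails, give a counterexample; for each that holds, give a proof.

Both implications hold.

(⟹) Suppose t ≡ 21 (mod 25). Write t = 25j + 21. Then (25j + 21)³ = 15625j³ + 39375j² + 33075j + 9261 = 25(625j³ + 1575j² + 1323j + 370) + 11, so t³ ≡ 11 (mod 25).

(⟸) Conversely, suppose t³ ≡ 11 (mod 25). The only residue r in {0, …, 24} with r³ ≡ 11 (mod 25) is r = 21, so t ≡ 21 (mod 25).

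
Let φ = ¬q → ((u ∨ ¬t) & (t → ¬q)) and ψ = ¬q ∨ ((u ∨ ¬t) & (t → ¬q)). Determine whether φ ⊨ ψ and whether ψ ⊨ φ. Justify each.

[⇒] This fails. Under u = F, t = T, q = T, the left side is true but the right side is false.

[⇐] This fails. Under u = F, t = T, q = F, the left side is false but the right side is true.

Both directions fail.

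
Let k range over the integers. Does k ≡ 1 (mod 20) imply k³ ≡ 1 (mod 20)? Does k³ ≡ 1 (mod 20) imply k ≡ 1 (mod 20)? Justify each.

(⇒) Suppose k ≡ 1 (mod 20). Write k = 20j + 1. Then (20j + 1)³ = 8000j³ + 1200j² + 60j + 1 = 20(400j³ + 60j² + 3j) + 1, so k³ ≡ 1 (mod 20).

(⇐) Conversely, suppose k³ ≡ 1 (mod 20). The only residue r in {0, …, 19} with r³ ≡ 1 (mod 20) is r = 1, so k ≡ 1 (mod 20).

Both implications hold.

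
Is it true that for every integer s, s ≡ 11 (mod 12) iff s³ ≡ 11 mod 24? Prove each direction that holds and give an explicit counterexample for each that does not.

(⇒) This fails: take s = 23. Then 23 ≡ 11 (mod 12), but 23³ = 12167 ≡ 23 (mod 24), not 11.

(⇐) Conversely, the residues r modulo 24 with r³ ≡ 11 (mod 24) are exactly {11}, and each is ≡ 11 (mod 12).

Only the converse holds.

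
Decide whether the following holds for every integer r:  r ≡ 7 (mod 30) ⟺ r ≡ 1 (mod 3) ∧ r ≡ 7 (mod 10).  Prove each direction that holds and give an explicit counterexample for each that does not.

(←) If r ≡ 1 (mod 3) and r ≡ 7 (mod 10), then by the Chinese remainder theorem r ≡ 7 (mod 30). This is exactly r ≡ 7 (mod 30).

(→) Suppose r ≡ 7 (mod 30); write r = 30j + 7. Since 3 ∣ 30, reducing mod 3 gives r ≡ 7 ≡ 1 (mod 3); since 10 ∣ 30, reducing mod 10 gives r ≡ 7 (mod 10).

Both directions hold; the statement is true.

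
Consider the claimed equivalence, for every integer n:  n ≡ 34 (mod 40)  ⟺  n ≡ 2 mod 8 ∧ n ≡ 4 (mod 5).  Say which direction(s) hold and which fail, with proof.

(→) Suppose n ≡ 34 (mod 40); write n = 40j + 34. Since 8 ∣ 40, reducing mod 8 gives n ≡ 34 ≡ 2 (mod 8); since 5 ∣ 40, reducing mod 5 gives n ≡ 34 ≡ 4 (mod 5).

(←) Conversely, if n ≡ 2 (mod 8) and n ≡ 4 (mod 5), then by the Chinese remainder theorem n ≡ 34 (mod 40). This is exactly n ≡ 34 (mod 40).

The biconditional holds.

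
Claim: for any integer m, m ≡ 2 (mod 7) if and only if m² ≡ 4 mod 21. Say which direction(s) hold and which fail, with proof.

(⇒) This fails: take m = 9. Then 9 ≡ 2 (mod 7), but 9² = 81 ≡ 18 (mod 21), not 4.

(⇐) This fails: take m = 5. Then 5² = 25 ≡ 4 (mod 21), yet 5 ≡ 5 (mod 7), not 2.

Both directions fail.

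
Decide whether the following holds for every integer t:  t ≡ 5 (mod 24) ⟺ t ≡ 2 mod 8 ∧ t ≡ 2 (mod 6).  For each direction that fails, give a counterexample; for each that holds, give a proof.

[⇒] This fails: t = 5 gives 5 ≡ 5 (mod 24) but 5 ≡ 5 (mod 8), so the conjunction on the right does not hold.

[⇐] This fails: t = 2 satisfies both congruences on the right (2 ≡ 2 mod 8 and 2 ≡ 2 mod 6) yet 2 ≡ 2 (mod 24), not 5.

Neither direction holds.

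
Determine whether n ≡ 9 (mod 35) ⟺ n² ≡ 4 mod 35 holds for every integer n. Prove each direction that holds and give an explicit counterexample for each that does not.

Forward direction. This fails: take n = 9. Then 9 ≡ 9 (mod 35), but 9² = 81 ≡ 11 (mod 35), not 4.

Converse. This fails: take n = 2. Then 2² = 4 ≡ 4 (mod 35), yet 2 ≡ 2 (mod 35), not 9.

(⇒) fails and (⇐) fails.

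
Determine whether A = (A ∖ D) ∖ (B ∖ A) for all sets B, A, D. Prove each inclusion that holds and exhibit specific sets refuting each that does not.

The sets are not equal: only the reverse inclusion holds.

(⊇) Let x ∈ (A ∖ D) ∖ (B ∖ A). Then either x ∈ A and x ∉ B, D; or x ∈ B ∩ A and x ∉ D. In each case x ∈ A, so (A ∖ D) ∖ (B ∖ A) ⊆ A.

(⊆) This inclusion fails. Take B = ∅, A = {1}, D = {1}; then 1 ∈ A but 1 ∉ (A ∖ D) ∖ (B ∖ A).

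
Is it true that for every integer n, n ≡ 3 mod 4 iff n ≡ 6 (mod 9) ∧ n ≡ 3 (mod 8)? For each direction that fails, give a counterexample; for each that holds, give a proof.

The forward direction fails; the converse holds.

Forward direction. This fails: n = 3 gives 3 ≡ 3 (mod 4) but 3 ≡ 3 (mod 9), so the conjunction on the right does not hold.

Converse. If n ≡ 6 (mod 9) and n ≡ 3 (mod 8), then by the Chinese remainder theorem n ≡ 51 (mod 72). Since 51 ≡ 3 (mod 4) and 4 ∣ 72, we get n ≡ 3 (mod 4).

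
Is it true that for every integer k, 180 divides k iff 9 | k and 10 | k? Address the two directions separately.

(→) If 180 ∣ k, write k = 180q. Since 180 = 20·9, k = 9·(20q), so 9 ∣ k; and since 180 = 18·10, k = 10·(18q), so 10 ∣ k.

(←) This fails: take k = 90. Both 9 ∣ 90 and 10 ∣ 90, yet 90 is not a multiple of 180 (since 90 = 0·180 + 90), so 180 ∤ 90.

Only the forward direction holds.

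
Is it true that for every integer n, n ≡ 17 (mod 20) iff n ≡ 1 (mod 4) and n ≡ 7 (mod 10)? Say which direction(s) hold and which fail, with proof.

The biconditional holds.

[⇒] Suppose n ≡ 17 (mod 20); write n = 20j + 17. Since 4 ∣ 20, reducing mod 4 gives n ≡ 17 ≡ 1 (mod 4); since 10 ∣ 20, reducing mod 10 gives n ≡ 17 ≡ 7 (mod 10).

[⇐] Conversely, if n ≡ 1 (mod 4) and n ≡ 7 (mod 10), then by the Chinese remainder theorem n ≡ 17 (mod 20). This is exactly n ≡ 17 (mod 20).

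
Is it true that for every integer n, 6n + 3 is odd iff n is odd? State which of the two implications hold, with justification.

[⇒] This fails: take n = 2. Then 6n + 3 = 15, which is odd, yet n = 2 is even, not odd.

[⇐] Suppose n is odd. Since 6 is even, 6n is even for every n, so 6n + 3 has the same parity as 3, which is odd. Hence 6n + 3 is odd.

(⇒) fails; (⇐) holds.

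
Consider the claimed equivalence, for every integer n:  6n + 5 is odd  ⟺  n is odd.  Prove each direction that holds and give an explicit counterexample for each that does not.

(⇒) fails; (⇐) holds.

(⇐) Suppose n is odd. Since 6 is even, 6n is even for every n, so 6n + 5 has the same parity as 5, which is odd. Hence 6n + 5 is odd.

(⇒) This fails: take n = 2. Then 6n + 5 = 17, which is odd, yet n = 2 is even, not odd.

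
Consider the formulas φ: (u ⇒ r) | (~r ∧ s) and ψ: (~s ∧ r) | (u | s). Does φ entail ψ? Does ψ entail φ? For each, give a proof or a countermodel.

(→) This fails. Under u = F, s = F, r = F, the left side is true but the right side is false.

(←) This fails. Under u = T, s = F, r = F, the left side is false but the right side is true.

(⇒) fails and (⇐) fails.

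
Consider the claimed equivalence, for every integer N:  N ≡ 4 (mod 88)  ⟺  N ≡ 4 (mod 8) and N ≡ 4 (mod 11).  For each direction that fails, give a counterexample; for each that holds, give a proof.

Equivalent; both directions hold.

(⇒) Suppose N ≡ 4 (mod 88); write N = 88j + 4. Since 8 ∣ 88, reducing mod 8 gives N ≡ 4 (mod 8); since 11 ∣ 88, reducing mod 11 gives N ≡ 4 (mod 11).

(⇐) Conversely, if N ≡ 4 (mod 8) and N ≡ 4 (mod 11), then by the Chinese remainder theorem N ≡ 4 (mod 88). This is exactly N ≡ 4 (mod 88).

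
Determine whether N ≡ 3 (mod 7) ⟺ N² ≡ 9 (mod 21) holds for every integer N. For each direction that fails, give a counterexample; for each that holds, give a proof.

Neither direction holds.

Forward direction. This fails: take N = 10. Then 10 ≡ 3 (mod 7), but 10² = 100 ≡ 16 (mod 21), not 9.

Converse. This fails: take N = 18. Then 18² = 324 ≡ 9 (mod 21), yet 18 ≡ 4 (mod 7), not 3.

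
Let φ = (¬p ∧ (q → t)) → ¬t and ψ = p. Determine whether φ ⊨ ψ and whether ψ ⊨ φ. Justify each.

Not equivalent: only (⇐) holds.

(→) This fails. Under t = F, q = F, p = F, the left side is true but the right side is false.

(←) Assume the antecedent. If t is true, the antecedent forces (t = T, q = F, p = T) or (t = T, q = T, p = T), and (¬p ∧ (q → t)) → ¬t holds there. If t is false, (¬p ∧ (q → t)) → ¬t reduces to true regardless of the other variables. Either way (¬p ∧ (q → t)) → ¬t holds.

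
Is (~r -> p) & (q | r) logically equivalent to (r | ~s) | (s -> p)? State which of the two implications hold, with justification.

Converse. This fails. Under s = F, r = F, q = F, p = F, the left side is false but the right side is true.

Forward direction. Assume the antecedent. If r is true, (r | ~s) | (s -> p) reduces to true regardless of the other variables. If r is false, the antecedent forces (s = F, r = F, q = T, p = T) or (s = T, r = F, q = T, p = T), and (r | ~s) | (s -> p) holds there. Either way (r | ~s) | (s -> p) holds.

Only the forward direction holds.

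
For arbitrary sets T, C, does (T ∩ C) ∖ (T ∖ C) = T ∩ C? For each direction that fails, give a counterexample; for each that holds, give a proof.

(⊇) Let x ∈ T ∩ C. Then x ∈ T ∩ C, from which x ∈ (T ∩ C) ∖ (T ∖ C).

(⊆) Let x ∈ (T ∩ C) ∖ (T ∖ C). Then x ∈ T ∩ C, from which x ∈ T ∩ C.

The two sets are equal.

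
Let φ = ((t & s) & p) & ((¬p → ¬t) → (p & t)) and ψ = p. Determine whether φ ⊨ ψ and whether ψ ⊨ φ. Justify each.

(⇒) holds; (⇐) fails.

Forward direction. Assume the antecedent. If t is true, the antecedent forces (t = T, s = T, p = T), and p holds there. If t is false, the antecedent cannot hold. Either way p holds.

Converse. This fails. Under t = F, s = F, p = T, the left side is false but the right side is true.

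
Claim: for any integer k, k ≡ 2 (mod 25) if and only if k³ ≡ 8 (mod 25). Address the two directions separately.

[⇒] Suppose k ≡ 2 (mod 25). Write k = 25j + 2. Then (25j + 2)³ = 15625j³ + 3750j² + 300j + 8 = 25(625j³ + 150j² + 12j) + 8, so k³ ≡ 8 (mod 25).

[⇐] Conversely, suppose k³ ≡ 8 (mod 25). The only residue r in {0, …, 24} with r³ ≡ 8 (mod 25) is r = 2, so k ≡ 2 (mod 25).

Equivalent; both directions hold.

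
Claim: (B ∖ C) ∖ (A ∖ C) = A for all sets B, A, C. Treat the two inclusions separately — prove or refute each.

(⊆) fails and (⊇) fails.

(⟹) This inclusion fails. Take B = {1}, A = ∅, C = ∅; then 1 ∈ (B ∖ C) ∖ (A ∖ C) but 1 ∉ A.

(⟸) This inclusion fails. Take B = ∅, A = {1}, C = ∅; then 1 ∈ A but 1 ∉ (B ∖ C) ∖ (A ∖ C).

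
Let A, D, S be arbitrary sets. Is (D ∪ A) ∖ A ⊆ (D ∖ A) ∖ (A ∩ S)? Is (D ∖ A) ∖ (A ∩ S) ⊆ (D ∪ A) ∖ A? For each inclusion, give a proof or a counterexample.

Forward inclusion. Let x ∈ (D ∪ A) ∖ A. Then either x ∈ D and x ∉ A, S; or x ∈ D ∩ S and x ∉ A. In each case x ∈ (D ∖ A) ∖ (A ∩ S), so (D ∪ A) ∖ A ⊆ (D ∖ A) ∖ (A ∩ S).

Reverse inclusion. Let x ∈ (D ∖ A) ∖ (A ∩ S). Then either x ∈ D and x ∉ A, S; or x ∈ D ∩ S and x ∉ A. In each case x ∈ (D ∪ A) ∖ A, so (D ∖ A) ∖ (A ∩ S) ⊆ (D ∪ A) ∖ A.

Both inclusions hold; the sets are equal.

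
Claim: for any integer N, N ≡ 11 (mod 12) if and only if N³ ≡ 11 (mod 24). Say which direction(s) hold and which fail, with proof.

(⇒) fails; (⇐) holds.

(→) This fails: take N = 23. Then 23 ≡ 11 (mod 12), but 23³ = 12167 ≡ 23 (mod 24), not 11.

(←) Conversely, the residues r modulo 24 with r³ ≡ 11 (mod 24) are exactly {11}, and each is ≡ 11 (mod 12).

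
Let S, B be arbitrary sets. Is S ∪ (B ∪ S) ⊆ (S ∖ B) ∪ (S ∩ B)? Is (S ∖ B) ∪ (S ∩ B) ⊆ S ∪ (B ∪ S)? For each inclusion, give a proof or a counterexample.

(⟸) Let x ∈ (S ∖ B) ∪ (S ∩ B). Then either x ∈ S and x ∉ B; or x ∈ S ∩ B. In each case x ∈ S ∪ (B ∪ S), so (S ∖ B) ∪ (S ∩ B) ⊆ S ∪ (B ∪ S).

(⟹) This inclusion fails. Take S = ∅, B = {1}; then 1 ∈ S ∪ (B ∪ S) but 1 ∉ (S ∖ B) ∪ (S ∩ B).

Only the reverse inclusion holds.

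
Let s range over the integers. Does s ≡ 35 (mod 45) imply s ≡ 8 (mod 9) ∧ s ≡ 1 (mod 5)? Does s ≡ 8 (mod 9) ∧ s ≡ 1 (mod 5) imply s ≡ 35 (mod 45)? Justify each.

(⇒) fails and (⇐) fails.

[⇒] This fails: s = 35 gives 35 ≡ 35 (mod 45) but 35 ≡ 0 (mod 5), so the conjunction on the right does not hold.

[⇐] This fails: s = 26 satisfies both congruences on the right (26 ≡ 8 mod 9 and 26 ≡ 1 mod 5) yet 26 ≡ 26 (mod 45), not 35.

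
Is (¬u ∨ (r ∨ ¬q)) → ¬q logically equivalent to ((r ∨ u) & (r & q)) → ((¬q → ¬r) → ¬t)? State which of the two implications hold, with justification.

(⟹) Assume the antecedent. If q is true, the antecedent forces (u = T, r = F, t = F, q = T) or (u = T, r = F, t = T, q = T), and the consequent holds there. If q is false, the consequent reduces to true regardless of the other variables. Either way the consequent holds.

(⟸) This fails. Under u = F, r = F, t = F, q = T, the left side is false but the right side is true.

Not equivalent: only (⇒) holds.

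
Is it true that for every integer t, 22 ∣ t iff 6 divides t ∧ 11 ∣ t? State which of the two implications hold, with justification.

Not equivalent: only (⇐) holds.

(⇐) Suppose 6 ∣ t and 11 ∣ t. Any common multiple of 6 and 11 is a multiple of their lcm; here gcd(6, 11) = 1, so lcm(6, 11) = 6·11 = 66, so 66 ∣ t. Since 22 ∣ 66, it follows that 22 ∣ t.

(⇒) This fails: take t = 22. Certainly 22 ∣ 22, but 6 ∤ 22.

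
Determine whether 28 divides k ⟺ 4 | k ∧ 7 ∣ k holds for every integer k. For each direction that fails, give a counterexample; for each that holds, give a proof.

Both directions hold.

[⇐] Suppose 4 ∣ k and 7 ∣ k. Any common multiple of 4 and 7 is a multiple of their lcm; here gcd(4, 7) = 1, so lcm(4, 7) = 4·7 = 28, so 28 ∣ k.

[⇒] If 28 ∣ k, write k = 28q. Since 28 = 7·4, k = 4·(7q), so 4 ∣ k; and since 28 = 4·7, k = 7·(4q), so 7 ∣ k.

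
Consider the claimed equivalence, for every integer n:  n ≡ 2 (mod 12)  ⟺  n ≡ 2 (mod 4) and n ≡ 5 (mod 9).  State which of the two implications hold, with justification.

(⟹) This fails: n = 2 gives 2 ≡ 2 (mod 12) but 2 ≡ 2 (mod 9), so the conjunction on the right does not hold.

(⟸) Conversely, if n ≡ 2 (mod 4) and n ≡ 5 (mod 9), then by the Chinese remainder theorem n ≡ 14 (mod 36). Since 14 ≡ 2 (mod 12) and 12 ∣ 36, we get n ≡ 2 (mod 12).

The forward direction fails; the converse holds.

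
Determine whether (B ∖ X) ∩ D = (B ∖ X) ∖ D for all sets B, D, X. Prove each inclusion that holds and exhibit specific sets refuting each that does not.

Both inclusions fail.

(⟹) This inclusion fails. Take B = {1}, D = {1}, X = ∅; then 1 ∈ (B ∖ X) ∩ D but 1 ∉ (B ∖ X) ∖ D.

(⟸) This inclusion fails. Take B = {1}, D = ∅, X = ∅; then 1 ∈ (B ∖ X) ∖ D but 1 ∉ (B ∖ X) ∩ D.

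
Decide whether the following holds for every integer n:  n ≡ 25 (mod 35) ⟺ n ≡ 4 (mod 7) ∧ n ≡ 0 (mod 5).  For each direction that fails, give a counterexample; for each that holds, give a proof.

Both directions hold.

[⇒] Suppose n ≡ 25 (mod 35); write n = 35j + 25. Since 7 ∣ 35, reducing mod 7 gives n ≡ 25 ≡ 4 (mod 7); since 5 ∣ 35, reducing mod 5 gives n ≡ 25 ≡ 0 (mod 5).

[⇐] Conversely, if n ≡ 4 (mod 7) and n ≡ 0 (mod 5), then by the Chinese remainder theorem n ≡ 25 (mod 35). This is exactly n ≡ 25 (mod 35).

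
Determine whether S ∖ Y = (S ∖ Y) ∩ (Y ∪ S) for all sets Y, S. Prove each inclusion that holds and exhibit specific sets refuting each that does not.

Forward inclusion. Let x ∈ S ∖ Y. Then x ∈ S and x ∉ Y, from which x ∈ (S ∖ Y) ∩ (Y ∪ S).

Reverse inclusion. Let x ∈ (S ∖ Y) ∩ (Y ∪ S). Then x ∈ S and x ∉ Y, from which x ∈ S ∖ Y.

Both inclusions hold.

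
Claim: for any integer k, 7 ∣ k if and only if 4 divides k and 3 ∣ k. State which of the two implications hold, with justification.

(⇒) fails and (⇐) fails.

(⟹) This fails: take k = 7. Certainly 7 ∣ 7, but 4 ∤ 7.

(⟸) This fails: take k = 12. Both 4 ∣ 12 and 3 ∣ 12, yet 12 is not a multiple of 7 (since 12 = 1·7 + 5), so 7 ∤ 12.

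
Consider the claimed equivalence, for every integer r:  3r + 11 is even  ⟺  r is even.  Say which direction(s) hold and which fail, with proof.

Forward direction. This fails: r = 1 gives 3r + 11 = 14, which is even, but 1 is odd, not even.

Converse. This also fails: r = 0 is even, but 3r + 11 = 11 is odd, not even.

Neither implication holds.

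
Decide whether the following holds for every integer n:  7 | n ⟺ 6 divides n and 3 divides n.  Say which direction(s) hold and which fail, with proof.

(⇒) fails and (⇐) fails.

(⇒) This fails: take n = 7. Certainly 7 ∣ 7, but 6 ∤ 7.

(⇐) This fails: take n = 6. Both 6 ∣ 6 and 3 ∣ 6, yet 6 is not a multiple of 7 (since 6 = 0·7 + 6), so 7 ∤ 6.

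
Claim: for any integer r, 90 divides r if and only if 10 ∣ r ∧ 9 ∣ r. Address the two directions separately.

Equivalent; both directions hold.

Converse. Suppose 10 ∣ r and 9 ∣ r. Any common multiple of 10 and 9 is a multiple of their lcm; here gcd(10, 9) = 1, so lcm(10, 9) = 10·9 = 90, so 90 ∣ r.

Forward direction. If 90 ∣ r, write r = 90q. Since 90 = 9·10, r = 10·(9q), so 10 ∣ r; and since 90 = 10·9, r = 9·(10q), so 9 ∣ r.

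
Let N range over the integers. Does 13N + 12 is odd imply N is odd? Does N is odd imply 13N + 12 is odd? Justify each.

(⟹) Suppose 13N + 12 is odd. Since 13 is odd, 13N and N have the same parity, so 13N + 12 ≡ N + 12 (mod 2). As 12 is even, 13N + 12 is odd exactly when N is odd. Thus N is odd.

(⟸) Conversely, suppose N is odd; write N = 2j + 1. Then 13N + 12 = 13·(2j + 1) + 12 = 2·13j + 25, which is odd.

Both directions hold; the statement is true.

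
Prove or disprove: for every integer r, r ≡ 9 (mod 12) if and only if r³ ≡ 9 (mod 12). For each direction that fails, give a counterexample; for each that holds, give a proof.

Equivalent; both directions hold.

(→) Suppose r ≡ 9 (mod 12). Write r = 12j + 9. Then (12j + 9)³ = 1728j³ + 3888j² + 2916j + 729 = 12(144j³ + 324j² + 243j + 60) + 9, so r³ ≡ 9 (mod 12).

(←) Conversely, suppose r³ ≡ 9 (mod 12). The only residue r in {0, …, 11} with r³ ≡ 9 (mod 12) is r = 9, so r ≡ 9 (mod 12).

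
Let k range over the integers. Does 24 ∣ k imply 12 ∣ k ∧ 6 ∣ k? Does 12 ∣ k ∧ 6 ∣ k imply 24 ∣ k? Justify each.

Only the forward direction holds.

(→) If 24 ∣ k, write k = 24q. Since 24 = 2·12, k = 12·(2q), so 12 ∣ k; and since 24 = 4·6, k = 6·(4q), so 6 ∣ k.

(←) This fails: take k = 12. Both 12 ∣ 12 and 6 ∣ 12, yet 12 is not a multiple of 24 (since 12 = 0·24 + 12), so 24 ∤ 12.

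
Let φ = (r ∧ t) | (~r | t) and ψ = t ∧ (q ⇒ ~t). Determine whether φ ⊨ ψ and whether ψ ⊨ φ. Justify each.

(⇒) fails; (⇐) holds.

(⟹) This fails. Under q = F, r = F, t = F, the left side is true but the right side is false.

(⟸) Assume the antecedent. If q is true, the antecedent cannot hold. If q is false, the antecedent forces (q = F, r = F, t = T) or (q = F, r = T, t = T), and (r ∧ t) | (~r | t) holds there. Either way (r ∧ t) | (~r | t) holds.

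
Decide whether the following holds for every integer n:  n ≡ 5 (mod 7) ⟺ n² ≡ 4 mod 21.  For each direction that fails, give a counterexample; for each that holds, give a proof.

Both directions fail.

[⇒] This fails: take n = 12. Then 12 ≡ 5 (mod 7), but 12² = 144 ≡ 18 (mod 21), not 4.

[⇐] This fails: take n = 2. Then 2² = 4 ≡ 4 (mod 21), yet 2 ≡ 2 (mod 7), not 5.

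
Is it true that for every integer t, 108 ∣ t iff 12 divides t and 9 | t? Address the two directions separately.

Forward direction. If 108 ∣ t, write t = 108q. Since 108 = 9·12, t = 12·(9q), so 12 ∣ t; and since 108 = 12·9, t = 9·(12q), so 9 ∣ t.

Converse. This fails: take t = 36. Both 12 ∣ 36 and 9 ∣ 36, yet 36 is not a multiple of 108 (since 36 = 0·108 + 36), so 108 ∤ 36.

Only the forward direction holds.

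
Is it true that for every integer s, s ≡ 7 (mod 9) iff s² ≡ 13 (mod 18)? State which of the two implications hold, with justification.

Forward direction. This fails: take s = 16. Then 16 ≡ 7 (mod 9), but 16² = 256 ≡ 4 (mod 18), not 13.

Converse. This fails: take s = 11. Then 11² = 121 ≡ 13 (mod 18), yet 11 ≡ 2 (mod 9), not 7.

(⇒) fails and (⇐) fails.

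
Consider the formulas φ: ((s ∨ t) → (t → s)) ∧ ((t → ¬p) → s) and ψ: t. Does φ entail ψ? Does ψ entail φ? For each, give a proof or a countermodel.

(⇒) fails and (⇐) fails.

(⟹) This fails. Under t = F, s = T, p = F, the left side is true but the right side is false.

(⟸) This fails. Under t = T, s = F, p = F, the left side is false but the right side is true.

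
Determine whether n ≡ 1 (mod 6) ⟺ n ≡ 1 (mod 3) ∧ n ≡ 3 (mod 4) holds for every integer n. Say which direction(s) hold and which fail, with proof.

(⇐) If n ≡ 1 (mod 3) and n ≡ 3 (mod 4), then by the Chinese remainder theorem n ≡ 7 (mod 12). Since 7 ≡ 1 (mod 6) and 6 ∣ 12, we get n ≡ 1 (mod 6).

(⇒) This fails: n = 1 gives 1 ≡ 1 (mod 6) but 1 ≡ 1 (mod 4), so the conjunction on the right does not hold.

(⇒) fails; (⇐) holds.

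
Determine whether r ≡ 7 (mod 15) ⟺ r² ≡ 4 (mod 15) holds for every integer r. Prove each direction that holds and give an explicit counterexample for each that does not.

(⇒) holds; (⇐) fails.

(⟹) Suppose r ≡ 7 (mod 15). Write r = 15j + 7. Then (15j + 7)² = 225j² + 210j + 49 = 15(15j² + 14j + 3) + 4, so r² ≡ 4 (mod 15).

(⟸) This fails: take r = 2. Then 2² = 4 ≡ 4 (mod 15), yet 2 ≡ 2 (mod 15), not 7.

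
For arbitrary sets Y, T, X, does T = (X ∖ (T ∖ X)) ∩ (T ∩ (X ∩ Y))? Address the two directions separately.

(⟸) Let x ∈ (X ∖ (T ∖ X)) ∩ (T ∩ (X ∩ Y)). Then x ∈ Y ∩ T ∩ X, from which x ∈ T.

(⟹) This inclusion fails. Take Y = ∅, T = {1}, X = ∅; then 1 ∈ T but 1 ∉ (X ∖ (T ∖ X)) ∩ (T ∩ (X ∩ Y)).

The sets are not equal: only the reverse inclusion holds.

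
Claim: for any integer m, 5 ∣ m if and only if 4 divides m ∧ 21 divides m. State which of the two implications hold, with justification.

Neither direction holds.

Forward direction. This fails: take m = 5. Certainly 5 ∣ 5, but 4 ∤ 5.

Converse. This fails: take m = 84. Both 4 ∣ 84 and 21 ∣ 84, yet 84 is not a multiple of 5 (since 84 = 16·5 + 4), so 5 ∤ 84.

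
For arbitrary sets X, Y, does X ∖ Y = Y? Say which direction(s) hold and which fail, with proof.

Forward inclusion. This inclusion fails. Take X = {1}, Y = ∅; then 1 ∈ X ∖ Y but 1 ∉ Y.

Reverse inclusion. This inclusion fails. Take X = ∅, Y = {1}; then 1 ∈ Y but 1 ∉ X ∖ Y.

Both inclusions fail.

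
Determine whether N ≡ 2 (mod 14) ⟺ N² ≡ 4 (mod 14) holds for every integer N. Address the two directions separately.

(⇒) holds; (⇐) fails.

[⇒] Suppose N ≡ 2 (mod 14). Write N = 14j + 2. Then (14j + 2)² = 196j² + 56j + 4 = 14(14j² + 4j) + 4, so N² ≡ 4 (mod 14).

[⇐] This fails: take N = 12. Then 12² = 144 ≡ 4 (mod 14), yet 12 ≡ 12 (mod 14), not 2.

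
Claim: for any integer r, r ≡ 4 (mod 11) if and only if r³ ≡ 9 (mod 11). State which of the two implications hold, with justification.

Both directions hold.

(⇒) Suppose r ≡ 4 (mod 11). Write r = 11j + 4. Then (11j + 4)³ = 1331j³ + 1452j² + 528j + 64 = 11(121j³ + 132j² + 48j + 5) + 9, so r³ ≡ 9 (mod 11).

(⇐) Conversely, suppose r³ ≡ 9 (mod 11). The only residue r in {0, …, 10} with r³ ≡ 9 (mod 11) is r = 4, so r ≡ 4 (mod 11).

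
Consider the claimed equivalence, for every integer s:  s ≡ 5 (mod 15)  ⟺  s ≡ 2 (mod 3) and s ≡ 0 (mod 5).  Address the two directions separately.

(⇒) Suppose s ≡ 5 (mod 15); write s = 15j + 5. Since 3 ∣ 15, reducing mod 3 gives s ≡ 5 ≡ 2 (mod 3); since 5 ∣ 15, reducing mod 5 gives s ≡ 5 ≡ 0 (mod 5).

(⇐) Conversely, if s ≡ 2 (mod 3) and s ≡ 0 (mod 5), then by the Chinese remainder theorem s ≡ 5 (mod 15). This is exactly s ≡ 5 (mod 15).

Both implications hold.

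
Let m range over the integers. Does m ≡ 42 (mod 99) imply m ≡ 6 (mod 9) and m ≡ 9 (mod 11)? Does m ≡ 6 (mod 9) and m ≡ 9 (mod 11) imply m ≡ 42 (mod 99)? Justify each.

Both directions hold; the statement is true.

(→) Suppose m ≡ 42 (mod 99); write m = 99j + 42. Since 9 ∣ 99, reducing mod 9 gives m ≡ 42 ≡ 6 (mod 9); since 11 ∣ 99, reducing mod 11 gives m ≡ 42 ≡ 9 (mod 11).

(←) Conversely, if m ≡ 6 (mod 9) and m ≡ 9 (mod 11), then by the Chinese remainder theorem m ≡ 42 (mod 99). This is exactly m ≡ 42 (mod 99).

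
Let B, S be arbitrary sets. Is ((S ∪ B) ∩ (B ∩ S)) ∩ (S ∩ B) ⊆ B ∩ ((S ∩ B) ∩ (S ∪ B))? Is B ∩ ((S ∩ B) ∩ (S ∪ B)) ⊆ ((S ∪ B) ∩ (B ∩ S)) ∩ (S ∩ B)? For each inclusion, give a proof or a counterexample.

Both inclusions hold.

(⟹) Let x ∈ ((S ∪ B) ∩ (B ∩ S)) ∩ (S ∩ B). Then x ∈ B ∩ S, from which x ∈ B ∩ ((S ∩ B) ∩ (S ∪ B)).

(⟸) Let x ∈ B ∩ ((S ∩ B) ∩ (S ∪ B)). Then x ∈ B ∩ S, from which x ∈ ((S ∪ B) ∩ (B ∩ S)) ∩ (S ∩ B).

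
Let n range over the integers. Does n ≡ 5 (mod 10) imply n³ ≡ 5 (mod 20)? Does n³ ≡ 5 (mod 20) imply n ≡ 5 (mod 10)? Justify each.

(→) This fails: take n = 15. Then 15 ≡ 5 (mod 10), but 15³ = 3375 ≡ 15 (mod 20), not 5.

(←) Conversely, the residues r modulo 20 with r³ ≡ 5 (mod 20) are exactly {5}, and each is ≡ 5 (mod 10).

(⇒) fails; (⇐) holds.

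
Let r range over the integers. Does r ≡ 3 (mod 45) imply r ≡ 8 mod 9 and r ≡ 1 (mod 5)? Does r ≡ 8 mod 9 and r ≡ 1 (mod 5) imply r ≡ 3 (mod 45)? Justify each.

(⇒) This fails: r = 3 gives 3 ≡ 3 (mod 45) but 3 ≡ 3 (mod 9), so the conjunction on the right does not hold.

(⇐) This fails: r = 26 satisfies both congruences on the right (26 ≡ 8 mod 9 and 26 ≡ 1 mod 5) yet 26 ≡ 26 (mod 45), not 3.

Neither direction holds.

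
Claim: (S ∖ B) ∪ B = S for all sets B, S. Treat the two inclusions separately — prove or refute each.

Forward inclusion. This inclusion fails. Take B = {1}, S = ∅; then 1 ∈ (S ∖ B) ∪ B but 1 ∉ S.

Reverse inclusion. Let x ∈ S. Then either x ∈ S and x ∉ B; or x ∈ B ∩ S. In each case x ∈ (S ∖ B) ∪ B, so S ⊆ (S ∖ B) ∪ B.

(⊆) fails; (⊇) holds.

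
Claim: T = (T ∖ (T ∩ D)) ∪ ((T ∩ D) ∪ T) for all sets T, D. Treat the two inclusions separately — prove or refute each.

The two sets are equal.

(⟹) Let x ∈ T. Then either x ∈ T and x ∉ D; or x ∈ T ∩ D. In each case x ∈ (T ∖ (T ∩ D)) ∪ ((T ∩ D) ∪ T), so T ⊆ (T ∖ (T ∩ D)) ∪ ((T ∩ D) ∪ T).

(⟸) Let x ∈ (T ∖ (T ∩ D)) ∪ ((T ∩ D) ∪ T). Then either x ∈ T and x ∉ D; or x ∈ T ∩ D. In each case x ∈ T, so (T ∖ (T ∩ D)) ∪ ((T ∩ D) ∪ T) ⊆ T.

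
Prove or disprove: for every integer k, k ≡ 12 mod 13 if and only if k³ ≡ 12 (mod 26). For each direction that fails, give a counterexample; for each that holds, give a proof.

Neither implication holds.

[⇒] This fails: take k = 25. Then 25 ≡ 12 (mod 13), but 25³ = 15625 ≡ 25 (mod 26), not 12.

[⇐] This fails: take k = 4. Then 4³ = 64 ≡ 12 (mod 26), yet 4 ≡ 4 (mod 13), not 12.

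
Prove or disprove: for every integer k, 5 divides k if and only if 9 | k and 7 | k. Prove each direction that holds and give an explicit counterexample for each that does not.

(⟹) This fails: take k = 5. Certainly 5 ∣ 5, but 9 ∤ 5.

(⟸) This fails: take k = 63. Both 9 ∣ 63 and 7 ∣ 63, yet 63 is not a multiple of 5 (since 63 = 12·5 + 3), so 5 ∤ 63.

Neither implication holds.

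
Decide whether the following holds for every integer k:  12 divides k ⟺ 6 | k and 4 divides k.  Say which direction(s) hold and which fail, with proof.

Both directions hold.

(⟹) If 12 ∣ k, write k = 12q. Since 12 = 2·6, k = 6·(2q), so 6 ∣ k; and since 12 = 3·4, k = 4·(3q), so 4 ∣ k.

(⟸) Suppose 6 ∣ k and 4 ∣ k. Any common multiple of 6 and 4 is a multiple of their lcm; here lcm(6, 4) = 6·4/gcd(6, 4) = 24/2 = 12, so 12 ∣ k.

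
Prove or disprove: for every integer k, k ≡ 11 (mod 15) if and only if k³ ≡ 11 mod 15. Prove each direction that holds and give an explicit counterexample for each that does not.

Both directions hold; the statement is true.

[⇒] Suppose k ≡ 11 (mod 15). Write k = 15j + 11. Then (15j + 11)³ = 3375j³ + 7425j² + 5445j + 1331 = 15(225j³ + 495j² + 363j + 88) + 11, so k³ ≡ 11 (mod 15).

[⇐] Conversely, suppose k³ ≡ 11 (mod 15). The only residue r in {0, …, 14} with r³ ≡ 11 (mod 15) is r = 11, so k ≡ 11 (mod 15).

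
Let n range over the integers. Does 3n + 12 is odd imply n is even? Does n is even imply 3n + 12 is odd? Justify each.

Both directions fail.

[⇒] This fails: n = 3 gives 3n + 12 = 21, which is odd, but 3 is odd, not even.

[⇐] This also fails: n = 2 is even, but 3n + 12 = 18 is even, not odd.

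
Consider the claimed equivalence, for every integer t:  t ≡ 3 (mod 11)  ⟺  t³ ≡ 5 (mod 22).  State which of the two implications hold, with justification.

(⇒) fails; (⇐) holds.

(⟹) This fails: take t = 14. Then 14 ≡ 3 (mod 11), but 14³ = 2744 ≡ 16 (mod 22), not 5.

(⟸) Conversely, the residues r modulo 22 with r³ ≡ 5 (mod 22) are exactly {3}, and each is ≡ 3 (mod 11).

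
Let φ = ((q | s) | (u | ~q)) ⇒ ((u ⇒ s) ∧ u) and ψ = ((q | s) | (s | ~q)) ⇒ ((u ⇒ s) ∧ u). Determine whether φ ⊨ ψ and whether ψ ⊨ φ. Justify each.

Both directions hold; the statement is true.

(→) Assume the antecedent. If u is true, the antecedent forces (u = T, q = F, s = T) or (u = T, q = T, s = T), and the consequent holds there. If u is false, the antecedent cannot hold. Either way the consequent holds.

(←) Assume the antecedent. If u is true, the antecedent forces (u = T, q = F, s = T) or (u = T, q = T, s = T), and the consequent holds there. If u is false, the antecedent cannot hold. Either way the consequent holds.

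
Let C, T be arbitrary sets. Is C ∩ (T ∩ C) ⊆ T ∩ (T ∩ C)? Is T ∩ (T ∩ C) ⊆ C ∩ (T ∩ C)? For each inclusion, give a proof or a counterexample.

Reverse inclusion. Let x ∈ T ∩ (T ∩ C). Then x ∈ C ∩ T, from which x ∈ C ∩ (T ∩ C).

Forward inclusion. Let x ∈ C ∩ (T ∩ C). Then x ∈ C ∩ T, from which x ∈ T ∩ (T ∩ C).

Both inclusions hold.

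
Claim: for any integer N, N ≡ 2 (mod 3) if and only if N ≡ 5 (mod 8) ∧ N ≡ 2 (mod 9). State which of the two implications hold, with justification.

(⇒) This fails: N = 2 gives 2 ≡ 2 (mod 3) but 2 ≡ 2 (mod 8), so the conjunction on the right does not hold.

(⇐) Conversely, if N ≡ 5 (mod 8) and N ≡ 2 (mod 9), then by the Chinese remainder theorem N ≡ 29 (mod 72). Since 29 ≡ 2 (mod 3) and 3 ∣ 72, we get N ≡ 2 (mod 3).

Not equivalent: only (⇐) holds.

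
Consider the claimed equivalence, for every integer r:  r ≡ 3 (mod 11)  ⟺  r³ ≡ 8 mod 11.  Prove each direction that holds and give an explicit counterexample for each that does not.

Forward direction. This fails: take r = 3. Then 3 ≡ 3 (mod 11), but 3³ = 27 ≡ 5 (mod 11), not 8.

Converse. This fails: take r = 2. Then 2³ = 8 ≡ 8 (mod 11), yet 2 ≡ 2 (mod 11), not 3.

Neither direction holds.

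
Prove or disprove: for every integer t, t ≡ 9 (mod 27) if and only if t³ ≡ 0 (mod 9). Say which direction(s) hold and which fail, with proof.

(⇒) Suppose t ≡ 9 (mod 27). Then t³ ≡ 9³ = 729 (mod 27), and since 9 ∣ 27, also t³ ≡ 0 (mod 9).

(⇐) This fails: take t = 0. Then 0³ = 0 ≡ 0 (mod 9), yet 0 ≡ 0 (mod 27), not 9.

Not equivalent: only (⇒) holds.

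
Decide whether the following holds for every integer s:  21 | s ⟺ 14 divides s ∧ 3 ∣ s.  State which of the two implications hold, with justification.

(→) This fails: take s = 21. Certainly 21 ∣ 21, but 14 ∤ 21.

(←) Suppose 14 ∣ s and 3 ∣ s. Any common multiple of 14 and 3 is a multiple of their lcm; here gcd(14, 3) = 1, so lcm(14, 3) = 14·3 = 42, so 42 ∣ s. Since 21 ∣ 42, it follows that 21 ∣ s.

Not equivalent: only (⇐) holds.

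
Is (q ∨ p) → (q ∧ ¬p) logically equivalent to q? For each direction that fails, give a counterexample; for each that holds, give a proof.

(⇒) fails and (⇐) fails.

(⟹) This fails. Under p = F, q = F, the left side is true but the right side is false.

(⟸) This fails. Under p = T, q = T, the left side is false but the right side is true.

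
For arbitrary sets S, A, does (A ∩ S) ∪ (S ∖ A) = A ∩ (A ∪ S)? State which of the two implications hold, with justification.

Neither inclusion holds.

(⟹) This inclusion fails. Take S = {1}, A = ∅; then 1 ∈ (A ∩ S) ∪ (S ∖ A) but 1 ∉ A ∩ (A ∪ S).

(⟸) This inclusion fails. Take S = ∅, A = {1}; then 1 ∈ A ∩ (A ∪ S) but 1 ∉ (A ∩ S) ∪ (S ∖ A).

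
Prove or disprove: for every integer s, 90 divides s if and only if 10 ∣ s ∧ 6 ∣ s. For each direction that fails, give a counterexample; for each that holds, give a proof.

(⇒) If 90 ∣ s, write s = 90q. Since 90 = 9·10, s = 10·(9q), so 10 ∣ s; and since 90 = 15·6, s = 6·(15q), so 6 ∣ s.

(⇐) This fails: take s = 30. Both 10 ∣ 30 and 6 ∣ 30, yet 30 is not a multiple of 90 (since 30 = 0·90 + 30), so 90 ∤ 30.

Not equivalent: only (⇒) holds.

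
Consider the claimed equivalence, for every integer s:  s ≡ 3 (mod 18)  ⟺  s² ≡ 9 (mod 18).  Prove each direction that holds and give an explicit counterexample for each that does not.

The forward direction holds; the converse fails.

(⇐) This fails: take s = 9. Then 9² = 81 ≡ 9 (mod 18), yet 9 ≡ 9 (mod 18), not 3.

(⇒) Suppose s ≡ 3 (mod 18). Write s = 18j + 3. Then (18j + 3)² = 324j² + 108j + 9 = 18(18j² + 6j) + 9, so s² ≡ 9 (mod 18).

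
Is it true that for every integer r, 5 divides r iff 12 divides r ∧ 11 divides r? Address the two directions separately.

Both directions fail.

[⇒] This fails: take r = 5. Certainly 5 ∣ 5, but 12 ∤ 5.

[⇐] This fails: take r = 132. Both 12 ∣ 132 and 11 ∣ 132, yet 132 is not a multiple of 5 (since 132 = 26·5 + 2), so 5 ∤ 132.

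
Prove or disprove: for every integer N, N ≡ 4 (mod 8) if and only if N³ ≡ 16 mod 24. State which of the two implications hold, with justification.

(→) This fails: take N = 12. Then 12 ≡ 4 (mod 8), but 12³ = 1728 ≡ 0 (mod 24), not 16.

(←) This fails: take N = 10. Then 10³ = 1000 ≡ 16 (mod 24), yet 10 ≡ 2 (mod 8), not 4.

Neither direction holds.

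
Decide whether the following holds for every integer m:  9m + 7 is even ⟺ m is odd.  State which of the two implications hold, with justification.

Forward direction. Suppose 9m + 7 is even. Since 9 is odd, 9m and m have the same parity, so 9m + 7 ≡ m + 7 (mod 2). As 7 is odd, 9m + 7 is even exactly when m is odd. Thus m is odd.

Converse. Suppose m is odd; write m = 2j + 1. Then 9m + 7 = 9·(2j + 1) + 7 = 2·9j + 16, which is even.

Equivalent; both directions hold.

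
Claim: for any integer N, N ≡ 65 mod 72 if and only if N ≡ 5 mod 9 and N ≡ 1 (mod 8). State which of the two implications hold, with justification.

Both directions fail.

(⟹) This fails: N = 65 gives 65 ≡ 65 (mod 72) but 65 ≡ 2 (mod 9), so the conjunction on the right does not hold.

(⟸) This fails: N = 41 satisfies both congruences on the right (41 ≡ 5 mod 9 and 41 ≡ 1 mod 8) yet 41 ≡ 41 (mod 72), not 65.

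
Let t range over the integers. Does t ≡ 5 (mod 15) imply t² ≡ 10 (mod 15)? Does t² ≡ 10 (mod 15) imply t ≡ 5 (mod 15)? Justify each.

The forward direction holds; the converse fails.

(⟹) Suppose t ≡ 5 (mod 15). Write t = 15j + 5. Then (15j + 5)² = 225j² + 150j + 25 = 15(15j² + 10j + 1) + 10, so t² ≡ 10 (mod 15).

(⟸) This fails: take t = 10. Then 10² = 100 ≡ 10 (mod 15), yet 10 ≡ 10 (mod 15), not 5.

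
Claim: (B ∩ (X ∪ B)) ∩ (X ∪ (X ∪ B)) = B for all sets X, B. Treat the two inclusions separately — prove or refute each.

Forward inclusion. Let x ∈ (B ∩ (X ∪ B)) ∩ (X ∪ (X ∪ B)). Then either x ∈ B and x ∉ X; or x ∈ X ∩ B. In each case x ∈ B, so (B ∩ (X ∪ B)) ∩ (X ∪ (X ∪ B)) ⊆ B.

Reverse inclusion. Let x ∈ B. Then either x ∈ B and x ∉ X; or x ∈ X ∩ B. In each case x ∈ (B ∩ (X ∪ B)) ∩ (X ∪ (X ∪ B)), so B ⊆ (B ∩ (X ∪ B)) ∩ (X ∪ (X ∪ B)).

The two sets are equal.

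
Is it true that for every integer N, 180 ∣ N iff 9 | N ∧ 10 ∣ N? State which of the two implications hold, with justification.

The forward direction holds; the converse fails.

(⇒) If 180 ∣ N, write N = 180q. Since 180 = 20·9, N = 9·(20q), so 9 ∣ N; and since 180 = 18·10, N = 10·(18q), so 10 ∣ N.

(⇐) This fails: take N = 90. Both 9 ∣ 90 and 10 ∣ 90, yet 90 is not a multiple of 180 (since 90 = 0·180 + 90), so 180 ∤ 90.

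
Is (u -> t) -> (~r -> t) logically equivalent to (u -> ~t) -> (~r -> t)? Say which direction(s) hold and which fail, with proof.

(⟸) Assume the antecedent. If r is true, (u -> t) -> (~r -> t) reduces to true regardless of the other variables. If r is false, the antecedent forces (r = F, u = F, t = T) or (r = F, u = T, t = T), and (u -> t) -> (~r -> t) holds there. Either way (u -> t) -> (~r -> t) holds.

(⟹) This fails. Under r = F, u = T, t = F, the left side is true but the right side is false.

Not equivalent: only (⇐) holds.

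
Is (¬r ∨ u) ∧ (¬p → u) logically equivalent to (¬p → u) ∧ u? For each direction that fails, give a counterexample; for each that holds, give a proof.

Not equivalent: only (⇐) holds.

(→) This fails. Under u = F, p = T, r = F, the left side is true but the right side is false.

(←) Assume the antecedent. If u is true, (¬r ∨ u) ∧ (¬p → u) reduces to true regardless of the other variables. If u is false, the antecedent cannot hold. Either way (¬r ∨ u) ∧ (¬p → u) holds.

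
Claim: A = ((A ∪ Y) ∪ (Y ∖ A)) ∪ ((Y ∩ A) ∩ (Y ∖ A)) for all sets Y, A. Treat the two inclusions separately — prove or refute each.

Only the forward inclusion holds.

Forward inclusion. Let x ∈ A. Then either x ∈ A and x ∉ Y; or x ∈ Y ∩ A. In each case x ∈ ((A ∪ Y) ∪ (Y ∖ A)) ∪ ((Y ∩ A) ∩ (Y ∖ A)), so A ⊆ ((A ∪ Y) ∪ (Y ∖ A)) ∪ ((Y ∩ A) ∩ (Y ∖ A)).

Reverse inclusion. This inclusion fails. Take Y = {1}, A = ∅; then 1 ∈ ((A ∪ Y) ∪ (Y ∖ A)) ∪ ((Y ∩ A) ∩ (Y ∖ A)) but 1 ∉ A.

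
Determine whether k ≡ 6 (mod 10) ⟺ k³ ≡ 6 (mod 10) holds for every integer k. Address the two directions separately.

Both directions hold; the statement is true.

(⇒) Suppose k ≡ 6 (mod 10). Write k = 10j + 6. Then (10j + 6)³ = 1000j³ + 1800j² + 1080j + 216 = 10(100j³ + 180j² + 108j + 21) + 6, so k³ ≡ 6 (mod 10).

(⇐) Conversely, suppose k³ ≡ 6 (mod 10). The only residue r in {0, …, 9} with r³ ≡ 6 (mod 10) is r = 6, so k ≡ 6 (mod 10).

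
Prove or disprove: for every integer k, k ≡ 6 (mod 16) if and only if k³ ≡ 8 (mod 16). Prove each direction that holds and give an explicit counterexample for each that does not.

(⇐) This fails: take k = 2. Then 2³ = 8 ≡ 8 (mod 16), yet 2 ≡ 2 (mod 16), not 6.

(⇒) Suppose k ≡ 6 (mod 16). Write k = 16j + 6. Then (16j + 6)³ = 4096j³ + 4608j² + 1728j + 216 = 16(256j³ + 288j² + 108j + 13) + 8, so k³ ≡ 8 (mod 16).

Not equivalent: only (⇒) holds.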